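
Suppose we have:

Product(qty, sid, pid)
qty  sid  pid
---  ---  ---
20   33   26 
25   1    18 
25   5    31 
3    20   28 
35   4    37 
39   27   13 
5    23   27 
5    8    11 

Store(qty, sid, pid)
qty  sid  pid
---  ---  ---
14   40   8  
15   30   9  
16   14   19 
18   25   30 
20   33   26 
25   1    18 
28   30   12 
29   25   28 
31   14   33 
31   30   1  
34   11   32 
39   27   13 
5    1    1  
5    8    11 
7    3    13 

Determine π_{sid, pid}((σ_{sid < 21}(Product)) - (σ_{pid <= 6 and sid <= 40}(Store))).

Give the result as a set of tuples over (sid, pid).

Apply σ_{sid < 21}; surviving tuples: {(25, 1, 18), (25, 5, 31), (3, 20, 28), (35, 4, 37), (5, 8, 11)}
Apply σ_{pid <= 6 and sid <= 40}; surviving tuples: {(31, 30, 1), (5, 1, 1)}
Taking the difference: {(25, 1, 18), (25, 5, 31), (3, 20, 28), (35, 4, 37), (5, 8, 11)}
π[sid, pid]: project onto (sid, pid) → {(1, 18), (20, 28), (4, 37), (5, 31), (8, 11)}

{(1, 18), (20, 28), (4, 37), (5, 31), (8, 11)}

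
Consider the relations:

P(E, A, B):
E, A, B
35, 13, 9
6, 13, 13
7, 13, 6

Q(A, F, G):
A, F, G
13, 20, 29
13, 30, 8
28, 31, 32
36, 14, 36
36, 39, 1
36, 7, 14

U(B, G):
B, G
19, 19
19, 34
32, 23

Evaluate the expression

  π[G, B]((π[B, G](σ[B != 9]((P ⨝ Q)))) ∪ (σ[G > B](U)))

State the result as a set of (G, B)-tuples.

{(29, 13), (29, 6), (34, 19), (8, 13), (8, 6)}

P ⋈ Q (natural join on A): {(35, 13, 9, 20, 29), (35, 13, 9, 30, 8), (6, 13, 13, 20, 29), (6, 13, 13, 30, 8), (7, 13, 6, 20, 29), (7, 13, 6, 30, 8)}
Filtering on B != 9 leaves {(6, 13, 13, 20, 29), (6, 13, 13, 30, 8), (7, 13, 6, 20, 29), (7, 13, 6, 30, 8)}.
π[B, G]: project onto (B, G) → {(13, 29), (13, 8), (6, 29), (6, 8)}
Filtering on G > B leaves {(19, 34)}.
Taking the union: {(13, 29), (13, 8), (19, 34), (6, 29), (6, 8)}
π[G, B]: project onto (G, B) → {(29, 13), (29, 6), (34, 19), (8, 13), (8, 6)}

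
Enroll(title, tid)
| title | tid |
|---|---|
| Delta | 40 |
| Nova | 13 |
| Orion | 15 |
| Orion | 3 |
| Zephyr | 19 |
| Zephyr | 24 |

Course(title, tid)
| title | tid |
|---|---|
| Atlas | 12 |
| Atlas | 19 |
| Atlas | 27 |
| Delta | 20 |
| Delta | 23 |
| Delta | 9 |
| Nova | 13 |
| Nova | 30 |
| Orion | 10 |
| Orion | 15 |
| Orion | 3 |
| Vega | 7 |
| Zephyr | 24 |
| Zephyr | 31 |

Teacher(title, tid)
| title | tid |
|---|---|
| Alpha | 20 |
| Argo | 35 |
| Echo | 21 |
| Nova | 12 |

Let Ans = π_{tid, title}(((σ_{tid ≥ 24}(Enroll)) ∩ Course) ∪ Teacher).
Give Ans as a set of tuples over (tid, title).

{(12, Nova), (20, Alpha), (21, Echo), (24, Zephyr), (35, Argo)}

σ[tid ≥ 24]: keep tuples satisfying tid ≥ 24 → {(Delta, 40), (Zephyr, 24)}
Set intersection of the two operands is {(Zephyr, 24)}.
Set union of the two operands is {(Alpha, 20), (Argo, 35), (Echo, 21), (Nova, 12), (Zephyr, 24)}.
Projecting to tid, title: {(12, Nova), (20, Alpha), (21, Echo), (24, Zephyr), (35, Argo)}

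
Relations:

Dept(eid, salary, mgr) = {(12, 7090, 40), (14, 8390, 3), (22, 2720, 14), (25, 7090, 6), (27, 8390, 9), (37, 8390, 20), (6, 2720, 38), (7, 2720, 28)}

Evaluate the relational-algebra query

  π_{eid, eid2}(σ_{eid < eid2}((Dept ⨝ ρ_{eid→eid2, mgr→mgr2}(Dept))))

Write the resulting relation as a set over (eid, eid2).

{(12, 25), (14, 27), (14, 37), (27, 37), (6, 22), (6, 7), (7, 22)}

ρ[eid→eid2, mgr→mgr2]: schema becomes (eid2, salary, mgr2); tuples unchanged.
Dept ⋈ ρ_{eid→eid2, mgr→mgr2}(Dept) (natural join on salary): {(12, 7090, 40, 12, 40), (12, 7090, 40, 25, 6), (14, 8390, 3, 14, 3), (14, 8390, 3, 27, 9), (14, 8390, 3, 37, 20), (22, 2720, 14, 22, 14), (22, 2720, 14, 6, 38), (22, 2720, 14, 7, 28), (25, 7090, 6, 12, 40), (25, 7090, 6, 25, 6), (27, 8390, 9, 14, 3), (27, 8390, 9, 27, 9), (27, 8390, 9, 37, 20), (37, 8390, 20, 14, 3), (37, 8390, 20, 27, 9), (37, 8390, 20, 37, 20), (6, 2720, 38, 22, 14), (6, 2720, 38, 6, 38), (6, 2720, 38, 7, 28), (7, 2720, 28, 22, 14), (7, 2720, 28, 6, 38), (7, 2720, 28, 7, 28)}
Selection eid < eid2: {(12, 7090, 40, 25, 6), (14, 8390, 3, 27, 9), (14, 8390, 3, 37, 20), (27, 8390, 9, 37, 20), (6, 2720, 38, 22, 14), (6, 2720, 38, 7, 28), (7, 2720, 28, 22, 14)}
π[eid, eid2]: project onto (eid, eid2) → {(12, 25), (14, 27), (14, 37), (27, 37), (6, 22), (6, 7), (7, 22)}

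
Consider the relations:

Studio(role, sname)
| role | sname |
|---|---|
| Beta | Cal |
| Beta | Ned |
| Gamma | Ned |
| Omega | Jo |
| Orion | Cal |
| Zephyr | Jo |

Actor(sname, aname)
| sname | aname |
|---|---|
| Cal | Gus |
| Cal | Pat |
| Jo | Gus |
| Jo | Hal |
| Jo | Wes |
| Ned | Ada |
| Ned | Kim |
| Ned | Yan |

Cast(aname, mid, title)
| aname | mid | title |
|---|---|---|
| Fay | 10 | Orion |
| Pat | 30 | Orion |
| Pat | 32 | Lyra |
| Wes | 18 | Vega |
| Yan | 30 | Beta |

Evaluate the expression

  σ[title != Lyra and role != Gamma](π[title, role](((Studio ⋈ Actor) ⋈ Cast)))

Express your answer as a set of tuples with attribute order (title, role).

{(Beta, Beta), (Orion, Beta), (Orion, Orion), (Vega, Omega), (Vega, Zephyr)}

Natural join on sname: {(Beta, Cal, Gus), (Beta, Cal, Pat), (Beta, Ned, Ada), (Beta, Ned, Kim), (Beta, Ned, Yan), (Gamma, Ned, Ada), (Gamma, Ned, Kim), (Gamma, Ned, Yan), (Omega, Jo, Gus), (Omega, Jo, Hal), (Omega, Jo, Wes), (Orion, Cal, Gus), (Orion, Cal, Pat), (Zephyr, Jo, Gus), (Zephyr, Jo, Hal), (Zephyr, Jo, Wes)}
Natural join on aname: {(Beta, Cal, Pat, 30, Orion), (Beta, Cal, Pat, 32, Lyra), (Beta, Ned, Yan, 30, Beta), (Gamma, Ned, Yan, 30, Beta), (Omega, Jo, Wes, 18, Vega), (Orion, Cal, Pat, 30, Orion), (Orion, Cal, Pat, 32, Lyra), (Zephyr, Jo, Wes, 18, Vega)}
Projecting to title, role: {(Beta, Beta), (Beta, Gamma), (Lyra, Beta), (Lyra, Orion), (Orion, Beta), (Orion, Orion), (Vega, Omega), (Vega, Zephyr)}
σ[title != Lyra and role != Gamma]: keep tuples satisfying title != Lyra and role != Gamma → {(Beta, Beta), (Orion, Beta), (Orion, Orion), (Vega, Omega), (Vega, Zephyr)}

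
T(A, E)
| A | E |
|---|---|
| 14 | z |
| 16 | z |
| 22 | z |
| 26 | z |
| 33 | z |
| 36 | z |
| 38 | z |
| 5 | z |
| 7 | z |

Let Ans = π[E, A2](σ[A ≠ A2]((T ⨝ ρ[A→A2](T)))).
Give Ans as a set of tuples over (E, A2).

ρ[A→A2]: schema becomes (A2, E); tuples unchanged.
Natural join on E: {(14, z, 14), (14, z, 16), (14, z, 22), (14, z, 26), (14, z, 33), (14, z, 36), (14, z, 38), (14, z, 5), (14, z, 7), (16, z, 14), (16, z, 16), (16, z, 22), (16, z, 26), (16, z, 33), (16, z, 36), (16, z, 38), (16, z, 5), (16, z, 7), (22, z, 14), (22, z, 16), (22, z, 22), (22, z, 26), (22, z, 33), (22, z, 36), (22, z, 38), (22, z, 5), (22, z, 7), (26, z, 14), (26, z, 16), (26, z, 22), (26, z, 26), (26, z, 33), (26, z, 36), (26, z, 38), (26, z, 5), (26, z, 7), (33, z, 14), (33, z, 16), (33, z, 22), (33, z, 26), (33, z, 33), (33, z, 36), (33, z, 38), (33, z, 5), (33, z, 7), (36, z, 14), (36, z, 16), (36, z, 22), (36, z, 26), (36, z, 33), (36, z, 36), (36, z, 38), (36, z, 5), (36, z, 7), (38, z, 14), (38, z, 16), (38, z, 22), (38, z, 26), (38, z, 33), (38, z, 36), (38, z, 38), (38, z, 5), (38, z, 7), (5, z, 14), (5, z, 16), (5, z, 22), (5, z, 26), (5, z, 33), (5, z, 36), (5, z, 38), (5, z, 5), (5, z, 7), (7, z, 14), (7, z, 16), (7, z, 22), (7, z, 26), (7, z, 33), (7, z, 36), (7, z, 38), (7, z, 5), (7, z, 7)}
σ[A ≠ A2]: keep tuples satisfying A ≠ A2 → {(14, z, 16), (14, z, 22), (14, z, 26), (14, z, 33), (14, z, 36), (14, z, 38), (14, z, 5), (14, z, 7), (16, z, 14), (16, z, 22), (16, z, 26), (16, z, 33), (16, z, 36), (16, z, 38), (16, z, 5), (16, z, 7), (22, z, 14), (22, z, 16), (22, z, 26), (22, z, 33), (22, z, 36), (22, z, 38), (22, z, 5), (22, z, 7), (26, z, 14), (26, z, 16), (26, z, 22), (26, z, 33), (26, z, 36), (26, z, 38), (26, z, 5), (26, z, 7), (33, z, 14), (33, z, 16), (33, z, 22), (33, z, 26), (33, z, 36), (33, z, 38), (33, z, 5), (33, z, 7), (36, z, 14), (36, z, 16), (36, z, 22), (36, z, 26), (36, z, 33), (36, z, 38), (36, z, 5), (36, z, 7), (38, z, 14), (38, z, 16), (38, z, 22), (38, z, 26), (38, z, 33), (38, z, 36), (38, z, 5), (38, z, 7), (5, z, 14), (5, z, 16), (5, z, 22), (5, z, 26), (5, z, 33), (5, z, 36), (5, z, 38), (5, z, 7), (7, z, 14), (7, z, 16), (7, z, 22), (7, z, 26), (7, z, 33), (7, z, 36), (7, z, 38), (7, z, 5)}
Keep only column(s) E, A2 (63 duplicate(s) eliminated): {(z, 14), (z, 16), (z, 22), (z, 26), (z, 33), (z, 36), (z, 38), (z, 5), (z, 7)}

{(z, 14), (z, 16), (z, 22), (z, 26), (z, 33), (z, 36), (z, 38), (z, 5), (z, 7)}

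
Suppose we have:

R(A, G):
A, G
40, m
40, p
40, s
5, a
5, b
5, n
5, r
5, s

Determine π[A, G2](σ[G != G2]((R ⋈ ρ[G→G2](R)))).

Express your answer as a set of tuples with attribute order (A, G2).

ρ[G→G2]: schema becomes (A, G2); tuples unchanged.
Natural join on A: {(40, m, m), (40, m, p), (40, m, s), (40, p, m), (40, p, p), (40, p, s), (40, s, m), (40, s, p), (40, s, s), (5, a, a), (5, a, b), (5, a, n), (5, a, r), (5, a, s), (5, b, a), (5, b, b), (5, b, n), (5, b, r), (5, b, s), (5, n, a), (5, n, b), (5, n, n), (5, n, r), (5, n, s), (5, r, a), (5, r, b), (5, r, n), (5, r, r), (5, r, s), (5, s, a), (5, s, b), (5, s, n), (5, s, r), (5, s, s)}
σ[G != G2]: keep tuples satisfying G != G2 → {(40, m, p), (40, m, s), (40, p, m), (40, p, s), (40, s, m), (40, s, p), (5, a, b), (5, a, n), (5, a, r), (5, a, s), (5, b, a), (5, b, n), (5, b, r), (5, b, s), (5, n, a), (5, n, b), (5, n, r), (5, n, s), (5, r, a), (5, r, b), (5, r, n), (5, r, s), (5, s, a), (5, s, b), (5, s, n), (5, s, r)}
π[A, G2]: project onto (A, G2) (18 duplicate(s) eliminated) → {(40, m), (40, p), (40, s), (5, a), (5, b), (5, n), (5, r), (5, s)}

{(40, m), (40, p), (40, s), (5, a), (5, b), (5, n), (5, r), (5, s)}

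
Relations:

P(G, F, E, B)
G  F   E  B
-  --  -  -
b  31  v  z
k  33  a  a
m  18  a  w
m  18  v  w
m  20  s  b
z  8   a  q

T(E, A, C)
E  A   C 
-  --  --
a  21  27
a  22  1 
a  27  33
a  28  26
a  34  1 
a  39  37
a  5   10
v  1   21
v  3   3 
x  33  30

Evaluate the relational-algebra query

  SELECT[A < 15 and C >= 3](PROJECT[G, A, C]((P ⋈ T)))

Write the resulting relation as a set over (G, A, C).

{(b, 1, 21), (b, 3, 3), (k, 5, 10), (m, 1, 21), (m, 3, 3), (m, 5, 10), (z, 5, 10)}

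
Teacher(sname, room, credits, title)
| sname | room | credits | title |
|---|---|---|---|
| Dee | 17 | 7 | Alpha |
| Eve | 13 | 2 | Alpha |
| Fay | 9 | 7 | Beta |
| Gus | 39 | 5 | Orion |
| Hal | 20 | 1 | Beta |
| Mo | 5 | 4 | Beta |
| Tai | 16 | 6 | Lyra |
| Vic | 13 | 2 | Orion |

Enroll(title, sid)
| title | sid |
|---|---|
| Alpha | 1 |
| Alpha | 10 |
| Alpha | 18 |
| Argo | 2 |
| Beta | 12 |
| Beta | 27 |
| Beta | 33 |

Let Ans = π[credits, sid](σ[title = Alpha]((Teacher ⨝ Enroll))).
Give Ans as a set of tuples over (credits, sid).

{(2, 1), (2, 10), (2, 18), (7, 1), (7, 10), (7, 18)}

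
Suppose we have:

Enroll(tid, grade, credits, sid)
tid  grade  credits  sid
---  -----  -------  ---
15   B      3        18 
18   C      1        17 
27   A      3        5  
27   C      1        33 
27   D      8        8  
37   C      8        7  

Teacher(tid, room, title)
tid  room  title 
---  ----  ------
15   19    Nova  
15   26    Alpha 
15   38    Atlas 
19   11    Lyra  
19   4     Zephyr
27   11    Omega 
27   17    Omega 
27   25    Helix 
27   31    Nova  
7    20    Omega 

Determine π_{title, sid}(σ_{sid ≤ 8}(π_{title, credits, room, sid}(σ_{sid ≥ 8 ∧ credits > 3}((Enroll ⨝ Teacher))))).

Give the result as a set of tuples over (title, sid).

Enroll ⋈ Teacher (natural join on tid): {(15, B, 3, 18, 19, Nova), (15, B, 3, 18, 26, Alpha), (15, B, 3, 18, 38, Atlas), (27, A, 3, 5, 11, Omega), (27, A, 3, 5, 17, Omega), (27, A, 3, 5, 25, Helix), (27, A, 3, 5, 31, Nova), (27, C, 1, 33, 11, Omega), (27, C, 1, 33, 17, Omega), (27, C, 1, 33, 25, Helix), (27, C, 1, 33, 31, Nova), (27, D, 8, 8, 11, Omega), (27, D, 8, 8, 17, Omega), (27, D, 8, 8, 25, Helix), (27, D, 8, 8, 31, Nova)}
Selection sid ≥ 8 ∧ credits > 3: {(27, D, 8, 8, 11, Omega), (27, D, 8, 8, 17, Omega), (27, D, 8, 8, 25, Helix), (27, D, 8, 8, 31, Nova)}
π[title, credits, room, sid]: project onto (title, credits, room, sid) → {(Helix, 8, 25, 8), (Nova, 8, 31, 8), (Omega, 8, 11, 8), (Omega, 8, 17, 8)}
Selection sid ≤ 8: {(Helix, 8, 25, 8), (Nova, 8, 31, 8), (Omega, 8, 11, 8), (Omega, 8, 17, 8)}
π[title, sid]: project onto (title, sid) (1 duplicate(s) eliminated) → {(Helix, 8), (Nova, 8), (Omega, 8)}

{(Helix, 8), (Nova, 8), (Omega, 8)}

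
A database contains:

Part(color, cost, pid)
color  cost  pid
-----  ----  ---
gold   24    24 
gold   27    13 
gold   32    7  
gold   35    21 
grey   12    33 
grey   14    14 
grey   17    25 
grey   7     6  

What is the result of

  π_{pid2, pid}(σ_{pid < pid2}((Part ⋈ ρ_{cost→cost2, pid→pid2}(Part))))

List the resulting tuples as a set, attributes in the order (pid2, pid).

{(13, 7), (14, 6), (21, 13), (21, 7), (24, 13), (24, 21), (24, 7), (25, 14), (25, 6), (33, 14), (33, 25), (33, 6)}

ρ[cost→cost2, pid→pid2]: schema becomes (color, cost2, pid2); tuples unchanged.
Natural join on color: {(gold, 24, 24, 24, 24), (gold, 24, 24, 27, 13), (gold, 24, 24, 32, 7), (gold, 24, 24, 35, 21), (gold, 27, 13, 24, 24), (gold, 27, 13, 27, 13), (gold, 27, 13, 32, 7), (gold, 27, 13, 35, 21), (gold, 32, 7, 24, 24), (gold, 32, 7, 27, 13), (gold, 32, 7, 32, 7), (gold, 32, 7, 35, 21), (gold, 35, 21, 24, 24), (gold, 35, 21, 27, 13), (gold, 35, 21, 32, 7), (gold, 35, 21, 35, 21), (grey, 12, 33, 12, 33), (grey, 12, 33, 14, 14), (grey, 12, 33, 17, 25), (grey, 12, 33, 7, 6), (grey, 14, 14, 12, 33), (grey, 14, 14, 14, 14), (grey, 14, 14, 17, 25), (grey, 14, 14, 7, 6), (grey, 17, 25, 12, 33), (grey, 17, 25, 14, 14), (grey, 17, 25, 17, 25), (grey, 17, 25, 7, 6), (grey, 7, 6, 12, 33), (grey, 7, 6, 14, 14), (grey, 7, 6, 17, 25), (grey, 7, 6, 7, 6)}
Filtering on pid < pid2 leaves {(gold, 27, 13, 24, 24), (gold, 27, 13, 35, 21), (gold, 32, 7, 24, 24), (gold, 32, 7, 27, 13), (gold, 32, 7, 35, 21), (gold, 35, 21, 24, 24), (grey, 14, 14, 12, 33), (grey, 14, 14, 17, 25), (grey, 17, 25, 12, 33), (grey, 7, 6, 12, 33), (grey, 7, 6, 14, 14), (grey, 7, 6, 17, 25)}.
π[pid2, pid]: project onto (pid2, pid) → {(13, 7), (14, 6), (21, 13), (21, 7), (24, 13), (24, 21), (24, 7), (25, 14), (25, 6), (33, 14), (33, 25), (33, 6)}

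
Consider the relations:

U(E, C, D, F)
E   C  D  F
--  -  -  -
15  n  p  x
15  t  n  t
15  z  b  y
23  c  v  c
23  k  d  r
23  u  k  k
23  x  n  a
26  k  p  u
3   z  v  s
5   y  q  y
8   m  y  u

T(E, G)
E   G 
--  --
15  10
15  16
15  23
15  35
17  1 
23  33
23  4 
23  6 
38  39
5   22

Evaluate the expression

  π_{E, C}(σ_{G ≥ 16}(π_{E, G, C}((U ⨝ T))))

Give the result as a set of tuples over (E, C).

{(15, n), (15, t), (15, z), (23, c), (23, k), (23, u), (23, x), (5, y)}

U ⋈ T (natural join on E): {(15, n, p, x, 10), (15, n, p, x, 16), (15, n, p, x, 23), (15, n, p, x, 35), (15, t, n, t, 10), (15, t, n, t, 16), (15, t, n, t, 23), (15, t, n, t, 35), (15, z, b, y, 10), (15, z, b, y, 16), (15, z, b, y, 23), (15, z, b, y, 35), (23, c, v, c, 33), (23, c, v, c, 4), (23, c, v, c, 6), (23, k, d, r, 33), (23, k, d, r, 4), (23, k, d, r, 6), (23, u, k, k, 33), (23, u, k, k, 4), (23, u, k, k, 6), (23, x, n, a, 33), (23, x, n, a, 4), (23, x, n, a, 6), (5, y, q, y, 22)}
π_{E, G, C} gives {(15, 10, n), (15, 10, t), (15, 10, z), (15, 16, n), (15, 16, t), (15, 16, z), (15, 23, n), (15, 23, t), (15, 23, z), (15, 35, n), (15, 35, t), (15, 35, z), (23, 33, c), (23, 33, k), (23, 33, u), (23, 33, x), (23, 4, c), (23, 4, k), (23, 4, u), (23, 4, x), (23, 6, c), (23, 6, k), (23, 6, u), (23, 6, x), (5, 22, y)}.
Filtering on G ≥ 16 leaves {(15, 16, n), (15, 16, t), (15, 16, z), (15, 23, n), (15, 23, t), (15, 23, z), (15, 35, n), (15, 35, t), (15, 35, z), (23, 33, c), (23, 33, k), (23, 33, u), (23, 33, x), (5, 22, y)}.
π_{E, C} gives {(15, n), (15, t), (15, z), (23, c), (23, k), (23, u), (23, x), (5, y)} (6 duplicate(s) eliminated).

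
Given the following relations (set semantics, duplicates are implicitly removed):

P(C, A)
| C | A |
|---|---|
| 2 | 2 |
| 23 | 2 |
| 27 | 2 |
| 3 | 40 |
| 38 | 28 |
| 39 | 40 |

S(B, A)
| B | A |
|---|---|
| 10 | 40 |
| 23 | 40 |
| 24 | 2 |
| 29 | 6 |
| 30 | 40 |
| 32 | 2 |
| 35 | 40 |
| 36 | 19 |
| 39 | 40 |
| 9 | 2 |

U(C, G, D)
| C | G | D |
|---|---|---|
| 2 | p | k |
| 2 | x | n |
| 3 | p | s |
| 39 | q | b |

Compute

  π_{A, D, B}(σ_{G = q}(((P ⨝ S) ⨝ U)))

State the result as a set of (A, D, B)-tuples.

{(40, b, 10), (40, b, 23), (40, b, 30), (40, b, 35), (40, b, 39)}

Natural join on A: {(2, 2, 24), (2, 2, 32), (2, 2, 9), (23, 2, 24), (23, 2, 32), (23, 2, 9), (27, 2, 24), (27, 2, 32), (27, 2, 9), (3, 40, 10), (3, 40, 23), (3, 40, 30), (3, 40, 35), (3, 40, 39), (39, 40, 10), (39, 40, 23), (39, 40, 30), (39, 40, 35), (39, 40, 39)}
Natural join on C: {(2, 2, 24, p, k), (2, 2, 24, x, n), (2, 2, 32, p, k), (2, 2, 32, x, n), (2, 2, 9, p, k), (2, 2, 9, x, n), (3, 40, 10, p, s), (3, 40, 23, p, s), (3, 40, 30, p, s), (3, 40, 35, p, s), (3, 40, 39, p, s), (39, 40, 10, q, b), (39, 40, 23, q, b), (39, 40, 30, q, b), (39, 40, 35, q, b), (39, 40, 39, q, b)}
σ[G = q]: keep tuples satisfying G = q → {(39, 40, 10, q, b), (39, 40, 23, q, b), (39, 40, 30, q, b), (39, 40, 35, q, b), (39, 40, 39, q, b)}
π_{A, D, B} gives {(40, b, 10), (40, b, 23), (40, b, 30), (40, b, 35), (40, b, 39)}.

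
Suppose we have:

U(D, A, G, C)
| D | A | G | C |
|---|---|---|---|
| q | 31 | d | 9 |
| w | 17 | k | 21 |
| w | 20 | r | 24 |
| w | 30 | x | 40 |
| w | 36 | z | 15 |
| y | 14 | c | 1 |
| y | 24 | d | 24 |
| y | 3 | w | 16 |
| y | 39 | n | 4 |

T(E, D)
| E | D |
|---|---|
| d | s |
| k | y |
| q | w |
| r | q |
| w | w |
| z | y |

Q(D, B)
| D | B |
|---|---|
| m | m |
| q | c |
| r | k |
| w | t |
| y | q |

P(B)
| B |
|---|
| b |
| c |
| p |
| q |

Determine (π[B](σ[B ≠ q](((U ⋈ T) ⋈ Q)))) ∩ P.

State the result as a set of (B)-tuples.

{c}

U ⋈ T (natural join on D): {(q, 31, d, 9, r), (w, 17, k, 21, q), (w, 17, k, 21, w), (w, 20, r, 24, q), (w, 20, r, 24, w), (w, 30, x, 40, q), (w, 30, x, 40, w), (w, 36, z, 15, q), (w, 36, z, 15, w), (y, 14, c, 1, k), (y, 14, c, 1, z), (y, 24, d, 24, k), (y, 24, d, 24, z), (y, 3, w, 16, k), (y, 3, w, 16, z), (y, 39, n, 4, k), (y, 39, n, 4, z)}
(U ⋈ T) ⋈ Q (natural join on D): {(q, 31, d, 9, r, c), (w, 17, k, 21, q, t), (w, 17, k, 21, w, t), (w, 20, r, 24, q, t), (w, 20, r, 24, w, t), (w, 30, x, 40, q, t), (w, 30, x, 40, w, t), (w, 36, z, 15, q, t), (w, 36, z, 15, w, t), (y, 14, c, 1, k, q), (y, 14, c, 1, z, q), (y, 24, d, 24, k, q), (y, 24, d, 24, z, q), (y, 3, w, 16, k, q), (y, 3, w, 16, z, q), (y, 39, n, 4, k, q), (y, 39, n, 4, z, q)}
Selection B ≠ q: {(q, 31, d, 9, r, c), (w, 17, k, 21, q, t), (w, 17, k, 21, w, t), (w, 20, r, 24, q, t), (w, 20, r, 24, w, t), (w, 30, x, 40, q, t), (w, 30, x, 40, w, t), (w, 36, z, 15, q, t), (w, 36, z, 15, w, t)}
Projecting to B (7 duplicate(s) eliminated): {c, t}
Intersection: {c, t} with {b, c, p, q} → {c}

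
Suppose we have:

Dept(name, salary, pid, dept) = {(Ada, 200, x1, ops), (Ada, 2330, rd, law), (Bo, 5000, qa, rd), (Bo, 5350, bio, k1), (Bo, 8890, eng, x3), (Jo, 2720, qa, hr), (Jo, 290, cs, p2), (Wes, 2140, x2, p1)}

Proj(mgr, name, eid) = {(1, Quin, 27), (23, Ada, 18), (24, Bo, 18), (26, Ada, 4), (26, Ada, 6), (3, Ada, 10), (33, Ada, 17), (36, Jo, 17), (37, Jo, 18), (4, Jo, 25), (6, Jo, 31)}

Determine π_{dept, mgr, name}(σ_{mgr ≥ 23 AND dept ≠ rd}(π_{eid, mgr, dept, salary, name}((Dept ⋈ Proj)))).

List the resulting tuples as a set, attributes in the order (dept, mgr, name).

{(hr, 36, Jo), (hr, 37, Jo), (k1, 24, Bo), (law, 23, Ada), (law, 26, Ada), (law, 33, Ada), (ops, 23, Ada), (ops, 26, Ada), (ops, 33, Ada), (p2, 36, Jo), (p2, 37, Jo), (x3, 24, Bo)}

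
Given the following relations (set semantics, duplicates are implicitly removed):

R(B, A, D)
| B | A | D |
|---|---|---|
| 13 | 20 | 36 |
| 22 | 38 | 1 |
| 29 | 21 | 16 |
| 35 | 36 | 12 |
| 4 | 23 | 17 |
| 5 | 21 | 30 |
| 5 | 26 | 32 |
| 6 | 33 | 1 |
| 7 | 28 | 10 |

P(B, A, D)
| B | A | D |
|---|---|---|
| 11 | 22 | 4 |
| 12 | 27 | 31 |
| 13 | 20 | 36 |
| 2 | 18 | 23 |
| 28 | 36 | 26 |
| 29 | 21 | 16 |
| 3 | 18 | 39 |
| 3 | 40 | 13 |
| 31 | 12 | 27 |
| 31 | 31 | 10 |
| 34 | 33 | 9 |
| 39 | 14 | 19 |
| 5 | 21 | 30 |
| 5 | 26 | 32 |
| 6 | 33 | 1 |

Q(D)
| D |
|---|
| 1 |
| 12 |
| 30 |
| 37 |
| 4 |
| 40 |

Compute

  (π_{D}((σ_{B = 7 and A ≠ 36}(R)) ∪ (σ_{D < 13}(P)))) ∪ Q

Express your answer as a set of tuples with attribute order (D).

Apply σ_{B = 7 and A ≠ 36}; surviving tuples: {(7, 28, 10)}
Apply σ_{D < 13}; surviving tuples: {(11, 22, 4), (31, 31, 10), (34, 33, 9), (6, 33, 1)}
Union: {(7, 28, 10)} with {(11, 22, 4), (31, 31, 10), (34, 33, 9), (6, 33, 1)} → {(11, 22, 4), (31, 31, 10), (34, 33, 9), (6, 33, 1), (7, 28, 10)}
π[D]: project onto (D) (1 duplicate(s) eliminated) → {1, 10, 4, 9}
Union: {1, 10, 4, 9} with {1, 12, 30, 37, 4, 40} → {1, 10, 12, 30, 37, 4, 40, 9}

{1, 10, 12, 30, 37, 4, 40, 9}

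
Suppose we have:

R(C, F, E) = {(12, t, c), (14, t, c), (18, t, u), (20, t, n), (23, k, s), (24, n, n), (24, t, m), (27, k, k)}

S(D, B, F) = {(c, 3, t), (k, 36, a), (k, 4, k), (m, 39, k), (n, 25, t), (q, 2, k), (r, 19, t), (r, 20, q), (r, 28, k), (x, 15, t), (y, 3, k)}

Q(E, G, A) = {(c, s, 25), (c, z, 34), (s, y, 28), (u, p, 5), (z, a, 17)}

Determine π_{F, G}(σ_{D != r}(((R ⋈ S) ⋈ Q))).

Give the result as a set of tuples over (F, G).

{(k, y), (t, p), (t, s), (t, z)}

R ⋈ S (natural join on F): {(12, t, c, c, 3), (12, t, c, n, 25), (12, t, c, r, 19), (12, t, c, x, 15), (14, t, c, c, 3), (14, t, c, n, 25), (14, t, c, r, 19), (14, t, c, x, 15), (18, t, u, c, 3), (18, t, u, n, 25), (18, t, u, r, 19), (18, t, u, x, 15), (20, t, n, c, 3), (20, t, n, n, 25), (20, t, n, r, 19), (20, t, n, x, 15), (23, k, s, k, 4), (23, k, s, m, 39), (23, k, s, q, 2), (23, k, s, r, 28), (23, k, s, y, 3), (24, t, m, c, 3), (24, t, m, n, 25), (24, t, m, r, 19), (24, t, m, x, 15), (27, k, k, k, 4), (27, k, k, m, 39), (27, k, k, q, 2), (27, k, k, r, 28), (27, k, k, y, 3)}
(R ⋈ S) ⋈ Q (natural join on E): {(12, t, c, c, 3, s, 25), (12, t, c, c, 3, z, 34), (12, t, c, n, 25, s, 25), (12, t, c, n, 25, z, 34), (12, t, c, r, 19, s, 25), (12, t, c, r, 19, z, 34), (12, t, c, x, 15, s, 25), (12, t, c, x, 15, z, 34), (14, t, c, c, 3, s, 25), (14, t, c, c, 3, z, 34), (14, t, c, n, 25, s, 25), (14, t, c, n, 25, z, 34), (14, t, c, r, 19, s, 25), (14, t, c, r, 19, z, 34), (14, t, c, x, 15, s, 25), (14, t, c, x, 15, z, 34), (18, t, u, c, 3, p, 5), (18, t, u, n, 25, p, 5), (18, t, u, r, 19, p, 5), (18, t, u, x, 15, p, 5), (23, k, s, k, 4, y, 28), (23, k, s, m, 39, y, 28), (23, k, s, q, 2, y, 28), (23, k, s, r, 28, y, 28), (23, k, s, y, 3, y, 28)}
Filtering on D != r leaves {(12, t, c, c, 3, s, 25), (12, t, c, c, 3, z, 34), (12, t, c, n, 25, s, 25), (12, t, c, n, 25, z, 34), (12, t, c, x, 15, s, 25), (12, t, c, x, 15, z, 34), (14, t, c, c, 3, s, 25), (14, t, c, c, 3, z, 34), (14, t, c, n, 25, s, 25), (14, t, c, n, 25, z, 34), (14, t, c, x, 15, s, 25), (14, t, c, x, 15, z, 34), (18, t, u, c, 3, p, 5), (18, t, u, n, 25, p, 5), (18, t, u, x, 15, p, 5), (23, k, s, k, 4, y, 28), (23, k, s, m, 39, y, 28), (23, k, s, q, 2, y, 28), (23, k, s, y, 3, y, 28)}.
π[F, G]: project onto (F, G) (15 duplicate(s) eliminated) → {(k, y), (t, p), (t, s), (t, z)}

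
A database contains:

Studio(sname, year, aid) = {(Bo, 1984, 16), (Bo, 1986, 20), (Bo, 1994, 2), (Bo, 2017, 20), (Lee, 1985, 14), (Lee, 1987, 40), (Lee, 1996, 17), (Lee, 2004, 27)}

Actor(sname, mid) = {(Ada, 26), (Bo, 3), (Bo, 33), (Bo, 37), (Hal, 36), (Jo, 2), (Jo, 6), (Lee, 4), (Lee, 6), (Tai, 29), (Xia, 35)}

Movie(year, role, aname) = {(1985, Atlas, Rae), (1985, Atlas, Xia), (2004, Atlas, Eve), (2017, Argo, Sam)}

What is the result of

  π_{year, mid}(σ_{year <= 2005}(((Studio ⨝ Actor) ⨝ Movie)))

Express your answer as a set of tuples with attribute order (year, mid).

Joining Studio and Actor on sname yields {(Bo, 1984, 16, 3), (Bo, 1984, 16, 33), (Bo, 1984, 16, 37), (Bo, 1986, 20, 3), (Bo, 1986, 20, 33), (Bo, 1986, 20, 37), (Bo, 1994, 2, 3), (Bo, 1994, 2, 33), (Bo, 1994, 2, 37), (Bo, 2017, 20, 3), (Bo, 2017, 20, 33), (Bo, 2017, 20, 37), (Lee, 1985, 14, 4), (Lee, 1985, 14, 6), (Lee, 1987, 40, 4), (Lee, 1987, 40, 6), (Lee, 1996, 17, 4), (Lee, 1996, 17, 6), (Lee, 2004, 27, 4), (Lee, 2004, 27, 6)}.
Joining (Studio ⨝ Actor) and Movie on year yields {(Bo, 2017, 20, 3, Argo, Sam), (Bo, 2017, 20, 33, Argo, Sam), (Bo, 2017, 20, 37, Argo, Sam), (Lee, 1985, 14, 4, Atlas, Rae), (Lee, 1985, 14, 4, Atlas, Xia), (Lee, 1985, 14, 6, Atlas, Rae), (Lee, 1985, 14, 6, Atlas, Xia), (Lee, 2004, 27, 4, Atlas, Eve), (Lee, 2004, 27, 6, Atlas, Eve)}.
Filtering on year <= 2005 leaves {(Lee, 1985, 14, 4, Atlas, Rae), (Lee, 1985, 14, 4, Atlas, Xia), (Lee, 1985, 14, 6, Atlas, Rae), (Lee, 1985, 14, 6, Atlas, Xia), (Lee, 2004, 27, 4, Atlas, Eve), (Lee, 2004, 27, 6, Atlas, Eve)}.
Projecting to year, mid (2 duplicate(s) eliminated): {(1985, 4), (1985, 6), (2004, 4), (2004, 6)}

{(1985, 4), (1985, 6), (2004, 4), (2004, 6)}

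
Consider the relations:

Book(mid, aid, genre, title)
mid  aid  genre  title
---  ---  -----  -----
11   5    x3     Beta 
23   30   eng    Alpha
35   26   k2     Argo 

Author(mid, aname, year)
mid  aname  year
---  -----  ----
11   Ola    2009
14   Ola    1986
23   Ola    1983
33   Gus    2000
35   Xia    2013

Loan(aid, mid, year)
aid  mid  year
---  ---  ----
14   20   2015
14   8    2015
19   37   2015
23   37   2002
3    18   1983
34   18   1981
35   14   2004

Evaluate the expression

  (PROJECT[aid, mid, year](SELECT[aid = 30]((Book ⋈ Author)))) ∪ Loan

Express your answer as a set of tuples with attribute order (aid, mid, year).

Natural join on mid: {(11, 5, x3, Beta, Ola, 2009), (23, 30, eng, Alpha, Ola, 1983), (35, 26, k2, Argo, Xia, 2013)}
Selection aid = 30: {(23, 30, eng, Alpha, Ola, 1983)}
Keep only column(s) aid, mid, year: {(30, 23, 1983)}
Taking the union: {(14, 20, 2015), (14, 8, 2015), (19, 37, 2015), (23, 37, 2002), (3, 18, 1983), (30, 23, 1983), (34, 18, 1981), (35, 14, 2004)}

{(14, 20, 2015), (14, 8, 2015), (19, 37, 2015), (23, 37, 2002), (3, 18, 1983), (30, 23, 1983), (34, 18, 1981), (35, 14, 2004)}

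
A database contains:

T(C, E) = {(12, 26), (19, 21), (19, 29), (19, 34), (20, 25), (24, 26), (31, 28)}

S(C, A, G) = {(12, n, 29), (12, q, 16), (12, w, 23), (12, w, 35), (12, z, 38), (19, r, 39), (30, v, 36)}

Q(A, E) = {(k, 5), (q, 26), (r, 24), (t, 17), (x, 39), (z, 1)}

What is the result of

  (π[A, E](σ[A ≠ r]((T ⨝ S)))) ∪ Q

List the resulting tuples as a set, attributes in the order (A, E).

{(k, 5), (n, 26), (q, 26), (r, 24), (t, 17), (w, 26), (x, 39), (z, 1), (z, 26)}

Joining T and S on C yields {(12, 26, n, 29), (12, 26, q, 16), (12, 26, w, 23), (12, 26, w, 35), (12, 26, z, 38), (19, 21, r, 39), (19, 29, r, 39), (19, 34, r, 39)}.
Apply σ_{A ≠ r}; surviving tuples: {(12, 26, n, 29), (12, 26, q, 16), (12, 26, w, 23), (12, 26, w, 35), (12, 26, z, 38)}
Projecting to A, E (1 duplicate(s) eliminated): {(n, 26), (q, 26), (w, 26), (z, 26)}
Union: {(n, 26), (q, 26), (w, 26), (z, 26)} with {(k, 5), (q, 26), (r, 24), (t, 17), (x, 39), (z, 1)} → {(k, 5), (n, 26), (q, 26), (r, 24), (t, 17), (w, 26), (x, 39), (z, 1), (z, 26)}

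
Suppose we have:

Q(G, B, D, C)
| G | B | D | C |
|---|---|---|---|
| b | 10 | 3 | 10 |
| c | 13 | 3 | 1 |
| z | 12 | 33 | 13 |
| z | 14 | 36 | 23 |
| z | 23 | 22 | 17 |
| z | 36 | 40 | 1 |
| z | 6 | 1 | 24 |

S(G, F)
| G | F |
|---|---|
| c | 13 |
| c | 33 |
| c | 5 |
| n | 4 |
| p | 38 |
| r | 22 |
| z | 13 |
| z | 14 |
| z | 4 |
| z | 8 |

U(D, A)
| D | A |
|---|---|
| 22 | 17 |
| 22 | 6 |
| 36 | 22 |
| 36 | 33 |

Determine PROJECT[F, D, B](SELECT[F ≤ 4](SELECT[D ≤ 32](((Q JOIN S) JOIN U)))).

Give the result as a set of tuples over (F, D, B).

Joining Q and S on G yields {(c, 13, 3, 1, 13), (c, 13, 3, 1, 33), (c, 13, 3, 1, 5), (z, 12, 33, 13, 13), (z, 12, 33, 13, 14), (z, 12, 33, 13, 4), (z, 12, 33, 13, 8), (z, 14, 36, 23, 13), (z, 14, 36, 23, 14), (z, 14, 36, 23, 4), (z, 14, 36, 23, 8), (z, 23, 22, 17, 13), (z, 23, 22, 17, 14), (z, 23, 22, 17, 4), (z, 23, 22, 17, 8), (z, 36, 40, 1, 13), (z, 36, 40, 1, 14), (z, 36, 40, 1, 4), (z, 36, 40, 1, 8), (z, 6, 1, 24, 13), (z, 6, 1, 24, 14), (z, 6, 1, 24, 4), (z, 6, 1, 24, 8)}.
Joining (Q JOIN S) and U on D yields {(z, 14, 36, 23, 13, 22), (z, 14, 36, 23, 13, 33), (z, 14, 36, 23, 14, 22), (z, 14, 36, 23, 14, 33), (z, 14, 36, 23, 4, 22), (z, 14, 36, 23, 4, 33), (z, 14, 36, 23, 8, 22), (z, 14, 36, 23, 8, 33), (z, 23, 22, 17, 13, 17), (z, 23, 22, 17, 13, 6), (z, 23, 22, 17, 14, 17), (z, 23, 22, 17, 14, 6), (z, 23, 22, 17, 4, 17), (z, 23, 22, 17, 4, 6), (z, 23, 22, 17, 8, 17), (z, 23, 22, 17, 8, 6)}.
Apply σ_{D ≤ 32}; surviving tuples: {(z, 23, 22, 17, 13, 17), (z, 23, 22, 17, 13, 6), (z, 23, 22, 17, 14, 17), (z, 23, 22, 17, 14, 6), (z, 23, 22, 17, 4, 17), (z, 23, 22, 17, 4, 6), (z, 23, 22, 17, 8, 17), (z, 23, 22, 17, 8, 6)}
Apply σ_{F ≤ 4}; surviving tuples: {(z, 23, 22, 17, 4, 17), (z, 23, 22, 17, 4, 6)}
π[F, D, B]: project onto (F, D, B) (1 duplicate(s) eliminated) → {(4, 22, 23)}

{(4, 22, 23)}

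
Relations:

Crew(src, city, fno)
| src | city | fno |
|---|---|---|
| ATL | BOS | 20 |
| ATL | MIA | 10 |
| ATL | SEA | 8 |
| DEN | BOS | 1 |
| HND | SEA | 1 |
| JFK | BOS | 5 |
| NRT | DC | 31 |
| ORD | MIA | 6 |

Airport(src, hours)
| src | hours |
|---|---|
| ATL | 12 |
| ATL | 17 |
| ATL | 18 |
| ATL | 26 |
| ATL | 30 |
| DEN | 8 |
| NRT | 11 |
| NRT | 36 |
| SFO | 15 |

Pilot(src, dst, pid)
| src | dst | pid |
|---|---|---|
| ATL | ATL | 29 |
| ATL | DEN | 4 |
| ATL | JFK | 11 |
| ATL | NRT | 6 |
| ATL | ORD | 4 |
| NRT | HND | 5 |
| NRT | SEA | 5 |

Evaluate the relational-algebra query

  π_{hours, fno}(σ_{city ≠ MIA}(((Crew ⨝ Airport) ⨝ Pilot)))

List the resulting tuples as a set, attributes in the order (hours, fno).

{(11, 31), (12, 20), (12, 8), (17, 20), (17, 8), (18, 20), (18, 8), (26, 20), (26, 8), (30, 20), (30, 8), (36, 31)}

Natural join on src: {(ATL, BOS, 20, 12), (ATL, BOS, 20, 17), (ATL, BOS, 20, 18), (ATL, BOS, 20, 26), (ATL, BOS, 20, 30), (ATL, MIA, 10, 12), (ATL, MIA, 10, 17), (ATL, MIA, 10, 18), (ATL, MIA, 10, 26), (ATL, MIA, 10, 30), (ATL, SEA, 8, 12), (ATL, SEA, 8, 17), (ATL, SEA, 8, 18), (ATL, SEA, 8, 26), (ATL, SEA, 8, 30), (DEN, BOS, 1, 8), (NRT, DC, 31, 11), (NRT, DC, 31, 36)}
Natural join on src: {(ATL, BOS, 20, 12, ATL, 29), (ATL, BOS, 20, 12, DEN, 4), (ATL, BOS, 20, 12, JFK, 11), (ATL, BOS, 20, 12, NRT, 6), (ATL, BOS, 20, 12, ORD, 4), (ATL, BOS, 20, 17, ATL, 29), (ATL, BOS, 20, 17, DEN, 4), (ATL, BOS, 20, 17, JFK, 11), (ATL, BOS, 20, 17, NRT, 6), (ATL, BOS, 20, 17, ORD, 4), (ATL, BOS, 20, 18, ATL, 29), (ATL, BOS, 20, 18, DEN, 4), (ATL, BOS, 20, 18, JFK, 11), (ATL, BOS, 20, 18, NRT, 6), (ATL, BOS, 20, 18, ORD, 4), (ATL, BOS, 20, 26, ATL, 29), (ATL, BOS, 20, 26, DEN, 4), (ATL, BOS, 20, 26, JFK, 11), (ATL, BOS, 20, 26, NRT, 6), (ATL, BOS, 20, 26, ORD, 4), (ATL, BOS, 20, 30, ATL, 29), (ATL, BOS, 20, 30, DEN, 4), (ATL, BOS, 20, 30, JFK, 11), (ATL, BOS, 20, 30, NRT, 6), (ATL, BOS, 20, 30, ORD, 4), (ATL, MIA, 10, 12, ATL, 29), (ATL, MIA, 10, 12, DEN, 4), (ATL, MIA, 10, 12, JFK, 11), (ATL, MIA, 10, 12, NRT, 6), (ATL, MIA, 10, 12, ORD, 4), (ATL, MIA, 10, 17, ATL, 29), (ATL, MIA, 10, 17, DEN, 4), (ATL, MIA, 10, 17, JFK, 11), (ATL, MIA, 10, 17, NRT, 6), (ATL, MIA, 10, 17, ORD, 4), (ATL, MIA, 10, 18, ATL, 29), (ATL, MIA, 10, 18, DEN, 4), (ATL, MIA, 10, 18, JFK, 11), (ATL, MIA, 10, 18, NRT, 6), (ATL, MIA, 10, 18, ORD, 4), (ATL, MIA, 10, 26, ATL, 29), (ATL, MIA, 10, 26, DEN, 4), (ATL, MIA, 10, 26, JFK, 11), (ATL, MIA, 10, 26, NRT, 6), (ATL, MIA, 10, 26, ORD, 4), (ATL, MIA, 10, 30, ATL, 29), (ATL, MIA, 10, 30, DEN, 4), (ATL, MIA, 10, 30, JFK, 11), (ATL, MIA, 10, 30, NRT, 6), (ATL, MIA, 10, 30, ORD, 4), (ATL, SEA, 8, 12, ATL, 29), (ATL, SEA, 8, 12, DEN, 4), (ATL, SEA, 8, 12, JFK, 11), (ATL, SEA, 8, 12, NRT, 6), (ATL, SEA, 8, 12, ORD, 4), (ATL, SEA, 8, 17, ATL, 29), (ATL, SEA, 8, 17, DEN, 4), (ATL, SEA, 8, 17, JFK, 11), (ATL, SEA, 8, 17, NRT, 6), (ATL, SEA, 8, 17, ORD, 4), (ATL, SEA, 8, 18, ATL, 29), (ATL, SEA, 8, 18, DEN, 4), (ATL, SEA, 8, 18, JFK, 11), (ATL, SEA, 8, 18, NRT, 6), (ATL, SEA, 8, 18, ORD, 4), (ATL, SEA, 8, 26, ATL, 29), (ATL, SEA, 8, 26, DEN, 4), (ATL, SEA, 8, 26, JFK, 11), (ATL, SEA, 8, 26, NRT, 6), (ATL, SEA, 8, 26, ORD, 4), (ATL, SEA, 8, 30, ATL, 29), (ATL, SEA, 8, 30, DEN, 4), (ATL, SEA, 8, 30, JFK, 11), (ATL, SEA, 8, 30, NRT, 6), (ATL, SEA, 8, 30, ORD, 4), (NRT, DC, 31, 11, HND, 5), (NRT, DC, 31, 11, SEA, 5), (NRT, DC, 31, 36, HND, 5), (NRT, DC, 31, 36, SEA, 5)}
σ[city ≠ MIA]: keep tuples satisfying city ≠ MIA → {(ATL, BOS, 20, 12, ATL, 29), (ATL, BOS, 20, 12, DEN, 4), (ATL, BOS, 20, 12, JFK, 11), (ATL, BOS, 20, 12, NRT, 6), (ATL, BOS, 20, 12, ORD, 4), (ATL, BOS, 20, 17, ATL, 29), (ATL, BOS, 20, 17, DEN, 4), (ATL, BOS, 20, 17, JFK, 11), (ATL, BOS, 20, 17, NRT, 6), (ATL, BOS, 20, 17, ORD, 4), (ATL, BOS, 20, 18, ATL, 29), (ATL, BOS, 20, 18, DEN, 4), (ATL, BOS, 20, 18, JFK, 11), (ATL, BOS, 20, 18, NRT, 6), (ATL, BOS, 20, 18, ORD, 4), (ATL, BOS, 20, 26, ATL, 29), (ATL, BOS, 20, 26, DEN, 4), (ATL, BOS, 20, 26, JFK, 11), (ATL, BOS, 20, 26, NRT, 6), (ATL, BOS, 20, 26, ORD, 4), (ATL, BOS, 20, 30, ATL, 29), (ATL, BOS, 20, 30, DEN, 4), (ATL, BOS, 20, 30, JFK, 11), (ATL, BOS, 20, 30, NRT, 6), (ATL, BOS, 20, 30, ORD, 4), (ATL, SEA, 8, 12, ATL, 29), (ATL, SEA, 8, 12, DEN, 4), (ATL, SEA, 8, 12, JFK, 11), (ATL, SEA, 8, 12, NRT, 6), (ATL, SEA, 8, 12, ORD, 4), (ATL, SEA, 8, 17, ATL, 29), (ATL, SEA, 8, 17, DEN, 4), (ATL, SEA, 8, 17, JFK, 11), (ATL, SEA, 8, 17, NRT, 6), (ATL, SEA, 8, 17, ORD, 4), (ATL, SEA, 8, 18, ATL, 29), (ATL, SEA, 8, 18, DEN, 4), (ATL, SEA, 8, 18, JFK, 11), (ATL, SEA, 8, 18, NRT, 6), (ATL, SEA, 8, 18, ORD, 4), (ATL, SEA, 8, 26, ATL, 29), (ATL, SEA, 8, 26, DEN, 4), (ATL, SEA, 8, 26, JFK, 11), (ATL, SEA, 8, 26, NRT, 6), (ATL, SEA, 8, 26, ORD, 4), (ATL, SEA, 8, 30, ATL, 29), (ATL, SEA, 8, 30, DEN, 4), (ATL, SEA, 8, 30, JFK, 11), (ATL, SEA, 8, 30, NRT, 6), (ATL, SEA, 8, 30, ORD, 4), (NRT, DC, 31, 11, HND, 5), (NRT, DC, 31, 11, SEA, 5), (NRT, DC, 31, 36, HND, 5), (NRT, DC, 31, 36, SEA, 5)}
π[hours, fno]: project onto (hours, fno) (42 duplicate(s) eliminated) → {(11, 31), (12, 20), (12, 8), (17, 20), (17, 8), (18, 20), (18, 8), (26, 20), (26, 8), (30, 20), (30, 8), (36, 31)}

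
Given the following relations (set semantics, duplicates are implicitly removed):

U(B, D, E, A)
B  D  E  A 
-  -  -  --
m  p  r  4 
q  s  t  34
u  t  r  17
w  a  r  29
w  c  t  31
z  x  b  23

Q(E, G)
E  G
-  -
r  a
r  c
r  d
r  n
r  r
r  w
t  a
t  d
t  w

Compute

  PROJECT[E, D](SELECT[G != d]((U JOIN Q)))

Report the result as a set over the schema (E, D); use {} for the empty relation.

Natural join on E: {(m, p, r, 4, a), (m, p, r, 4, c), (m, p, r, 4, d), (m, p, r, 4, n), (m, p, r, 4, r), (m, p, r, 4, w), (q, s, t, 34, a), (q, s, t, 34, d), (q, s, t, 34, w), (u, t, r, 17, a), (u, t, r, 17, c), (u, t, r, 17, d), (u, t, r, 17, n), (u, t, r, 17, r), (u, t, r, 17, w), (w, a, r, 29, a), (w, a, r, 29, c), (w, a, r, 29, d), (w, a, r, 29, n), (w, a, r, 29, r), (w, a, r, 29, w), (w, c, t, 31, a), (w, c, t, 31, d), (w, c, t, 31, w)}
σ[G != d]: keep tuples satisfying G != d → {(m, p, r, 4, a), (m, p, r, 4, c), (m, p, r, 4, n), (m, p, r, 4, r), (m, p, r, 4, w), (q, s, t, 34, a), (q, s, t, 34, w), (u, t, r, 17, a), (u, t, r, 17, c), (u, t, r, 17, n), (u, t, r, 17, r), (u, t, r, 17, w), (w, a, r, 29, a), (w, a, r, 29, c), (w, a, r, 29, n), (w, a, r, 29, r), (w, a, r, 29, w), (w, c, t, 31, a), (w, c, t, 31, w)}
π_{E, D} gives {(r, a), (r, p), (r, t), (t, c), (t, s)} (14 duplicate(s) eliminated).

{(r, a), (r, p), (r, t), (t, c), (t, s)}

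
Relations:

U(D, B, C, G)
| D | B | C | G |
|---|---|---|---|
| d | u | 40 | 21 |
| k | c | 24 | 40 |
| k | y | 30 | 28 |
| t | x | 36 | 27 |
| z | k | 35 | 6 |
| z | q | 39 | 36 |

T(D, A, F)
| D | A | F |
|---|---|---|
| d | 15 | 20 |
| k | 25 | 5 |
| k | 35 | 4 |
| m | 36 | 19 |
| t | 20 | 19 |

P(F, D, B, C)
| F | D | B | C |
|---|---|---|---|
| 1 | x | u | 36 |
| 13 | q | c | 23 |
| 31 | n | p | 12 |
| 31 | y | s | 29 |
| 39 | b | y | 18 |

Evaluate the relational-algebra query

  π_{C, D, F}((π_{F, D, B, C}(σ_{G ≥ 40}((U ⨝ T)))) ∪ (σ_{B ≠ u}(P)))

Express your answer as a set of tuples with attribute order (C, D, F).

{(12, n, 31), (18, b, 39), (23, q, 13), (24, k, 4), (24, k, 5), (29, y, 31)}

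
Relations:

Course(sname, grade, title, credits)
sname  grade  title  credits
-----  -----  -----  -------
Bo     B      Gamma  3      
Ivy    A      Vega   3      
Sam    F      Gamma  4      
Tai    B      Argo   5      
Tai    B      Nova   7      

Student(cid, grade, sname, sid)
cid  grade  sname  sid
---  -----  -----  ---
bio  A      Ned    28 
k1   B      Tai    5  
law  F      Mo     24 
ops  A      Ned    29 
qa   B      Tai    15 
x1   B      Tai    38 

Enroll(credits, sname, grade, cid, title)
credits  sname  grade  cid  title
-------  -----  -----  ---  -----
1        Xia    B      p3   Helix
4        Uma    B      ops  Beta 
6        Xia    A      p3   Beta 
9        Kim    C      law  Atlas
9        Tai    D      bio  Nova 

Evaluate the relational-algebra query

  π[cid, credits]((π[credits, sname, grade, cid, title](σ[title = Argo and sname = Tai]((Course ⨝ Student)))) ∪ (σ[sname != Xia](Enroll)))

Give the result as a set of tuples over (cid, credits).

{(bio, 9), (k1, 5), (law, 9), (ops, 4), (qa, 5), (x1, 5)}

Course ⋈ Student (natural join on sname, grade): {(Tai, B, Argo, 5, k1, 5), (Tai, B, Argo, 5, qa, 15), (Tai, B, Argo, 5, x1, 38), (Tai, B, Nova, 7, k1, 5), (Tai, B, Nova, 7, qa, 15), (Tai, B, Nova, 7, x1, 38)}
Apply σ_{title = Argo and sname = Tai}; surviving tuples: {(Tai, B, Argo, 5, k1, 5), (Tai, B, Argo, 5, qa, 15), (Tai, B, Argo, 5, x1, 38)}
π_{credits, sname, grade, cid, title} gives {(5, Tai, B, k1, Argo), (5, Tai, B, qa, Argo), (5, Tai, B, x1, Argo)}.
Apply σ_{sname != Xia}; surviving tuples: {(4, Uma, B, ops, Beta), (9, Kim, C, law, Atlas), (9, Tai, D, bio, Nova)}
Set union of the two operands is {(4, Uma, B, ops, Beta), (5, Tai, B, k1, Argo), (5, Tai, B, qa, Argo), (5, Tai, B, x1, Argo), (9, Kim, C, law, Atlas), (9, Tai, D, bio, Nova)}.
π_{cid, credits} gives {(bio, 9), (k1, 5), (law, 9), (ops, 4), (qa, 5), (x1, 5)}.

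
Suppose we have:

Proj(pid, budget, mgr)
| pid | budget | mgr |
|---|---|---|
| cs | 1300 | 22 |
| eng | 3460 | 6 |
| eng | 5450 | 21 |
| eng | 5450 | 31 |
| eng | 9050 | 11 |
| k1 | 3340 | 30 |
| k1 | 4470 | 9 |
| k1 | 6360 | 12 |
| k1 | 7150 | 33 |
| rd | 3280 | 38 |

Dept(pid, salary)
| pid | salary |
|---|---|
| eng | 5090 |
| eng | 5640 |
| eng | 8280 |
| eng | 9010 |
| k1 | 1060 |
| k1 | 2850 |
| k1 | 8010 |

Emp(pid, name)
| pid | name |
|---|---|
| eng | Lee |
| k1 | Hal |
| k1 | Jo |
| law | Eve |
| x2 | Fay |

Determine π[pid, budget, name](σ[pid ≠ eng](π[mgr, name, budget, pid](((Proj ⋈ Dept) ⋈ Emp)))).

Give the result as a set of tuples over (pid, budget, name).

{(k1, 3340, Hal), (k1, 3340, Jo), (k1, 4470, Hal), (k1, 4470, Jo), (k1, 6360, Hal), (k1, 6360, Jo), (k1, 7150, Hal), (k1, 7150, Jo)}

Proj ⋈ Dept (natural join on pid): {(eng, 3460, 6, 5090), (eng, 3460, 6, 5640), (eng, 3460, 6, 8280), (eng, 3460, 6, 9010), (eng, 5450, 21, 5090), (eng, 5450, 21, 5640), (eng, 5450, 21, 8280), (eng, 5450, 21, 9010), (eng, 5450, 31, 5090), (eng, 5450, 31, 5640), (eng, 5450, 31, 8280), (eng, 5450, 31, 9010), (eng, 9050, 11, 5090), (eng, 9050, 11, 5640), (eng, 9050, 11, 8280), (eng, 9050, 11, 9010), (k1, 3340, 30, 1060), (k1, 3340, 30, 2850), (k1, 3340, 30, 8010), (k1, 4470, 9, 1060), (k1, 4470, 9, 2850), (k1, 4470, 9, 8010), (k1, 6360, 12, 1060), (k1, 6360, 12, 2850), (k1, 6360, 12, 8010), (k1, 7150, 33, 1060), (k1, 7150, 33, 2850), (k1, 7150, 33, 8010)}
(Proj ⋈ Dept) ⋈ Emp (natural join on pid): {(eng, 3460, 6, 5090, Lee), (eng, 3460, 6, 5640, Lee), (eng, 3460, 6, 8280, Lee), (eng, 3460, 6, 9010, Lee), (eng, 5450, 21, 5090, Lee), (eng, 5450, 21, 5640, Lee), (eng, 5450, 21, 8280, Lee), (eng, 5450, 21, 9010, Lee), (eng, 5450, 31, 5090, Lee), (eng, 5450, 31, 5640, Lee), (eng, 5450, 31, 8280, Lee), (eng, 5450, 31, 9010, Lee), (eng, 9050, 11, 5090, Lee), (eng, 9050, 11, 5640, Lee), (eng, 9050, 11, 8280, Lee), (eng, 9050, 11, 9010, Lee), (k1, 3340, 30, 1060, Hal), (k1, 3340, 30, 1060, Jo), (k1, 3340, 30, 2850, Hal), (k1, 3340, 30, 2850, Jo), (k1, 3340, 30, 8010, Hal), (k1, 3340, 30, 8010, Jo), (k1, 4470, 9, 1060, Hal), (k1, 4470, 9, 1060, Jo), (k1, 4470, 9, 2850, Hal), (k1, 4470, 9, 2850, Jo), (k1, 4470, 9, 8010, Hal), (k1, 4470, 9, 8010, Jo), (k1, 6360, 12, 1060, Hal), (k1, 6360, 12, 1060, Jo), (k1, 6360, 12, 2850, Hal), (k1, 6360, 12, 2850, Jo), (k1, 6360, 12, 8010, Hal), (k1, 6360, 12, 8010, Jo), (k1, 7150, 33, 1060, Hal), (k1, 7150, 33, 1060, Jo), (k1, 7150, 33, 2850, Hal), (k1, 7150, 33, 2850, Jo), (k1, 7150, 33, 8010, Hal), (k1, 7150, 33, 8010, Jo)}
π_{mgr, name, budget, pid} gives {(11, Lee, 9050, eng), (12, Hal, 6360, k1), (12, Jo, 6360, k1), (21, Lee, 5450, eng), (30, Hal, 3340, k1), (30, Jo, 3340, k1), (31, Lee, 5450, eng), (33, Hal, 7150, k1), (33, Jo, 7150, k1), (6, Lee, 3460, eng), (9, Hal, 4470, k1), (9, Jo, 4470, k1)} (28 duplicate(s) eliminated).
σ[pid ≠ eng]: keep tuples satisfying pid ≠ eng → {(12, Hal, 6360, k1), (12, Jo, 6360, k1), (30, Hal, 3340, k1), (30, Jo, 3340, k1), (33, Hal, 7150, k1), (33, Jo, 7150, k1), (9, Hal, 4470, k1), (9, Jo, 4470, k1)}
π_{pid, budget, name} gives {(k1, 3340, Hal), (k1, 3340, Jo), (k1, 4470, Hal), (k1, 4470, Jo), (k1, 6360, Hal), (k1, 6360, Jo), (k1, 7150, Hal), (k1, 7150, Jo)}.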